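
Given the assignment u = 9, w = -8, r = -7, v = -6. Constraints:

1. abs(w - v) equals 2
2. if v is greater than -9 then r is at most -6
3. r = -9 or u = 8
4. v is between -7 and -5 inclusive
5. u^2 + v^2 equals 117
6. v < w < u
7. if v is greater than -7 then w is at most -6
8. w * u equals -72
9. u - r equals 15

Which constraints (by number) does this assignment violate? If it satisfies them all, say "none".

Constraints 3, 6, 9 do not hold.

1. abs(-8 - (-6)) = 2 — OK.
2. v = -6 > -9, so we need r ≤ -6; r = -7 ≤ -6 — OK.
3. r = -7 ≠ -9 and u = 9 ≠ 8; both disjuncts false — violated.
4. v = -6 lies in [-7, -5] — OK.
5. u^2 + v^2 = 9^2 + (-6)^2 = 81 + 36 = 117 — OK.
6. values -6, -8, 9; v = -6 is not < w = -8 — violated.
7. v = -6 > -7, so we need w ≤ -6; w = -8 ≤ -6 — OK.
8. w * u = -8 * 9 = -72 — OK.
9. u - r = 9 - (-7) = 16, not 15 — violated.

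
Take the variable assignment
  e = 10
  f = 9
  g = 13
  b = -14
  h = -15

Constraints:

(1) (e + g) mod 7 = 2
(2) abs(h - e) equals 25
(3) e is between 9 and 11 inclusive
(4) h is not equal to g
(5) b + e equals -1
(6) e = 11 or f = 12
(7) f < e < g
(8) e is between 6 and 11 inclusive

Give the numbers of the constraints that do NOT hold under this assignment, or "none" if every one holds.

(1) e + g = 23; 23 mod 7 = 2 — holds.
(2) abs(-15 - 10) = 25 — holds.
(3) e = 10 lies in [9, 11] — holds.
(4) h = -15, g = 13; distinct — holds.
(5) b + e = -14 + 10 = -4, not -1 — fails.
(6) e = 10 ≠ 11 and f = 9 ≠ 12; both disjuncts false — fails.
(7) values 9 < 10 < 13 — holds.
(8) e = 10 lies in [6, 11] — holds.

Constraints 5 and 6 do not hold.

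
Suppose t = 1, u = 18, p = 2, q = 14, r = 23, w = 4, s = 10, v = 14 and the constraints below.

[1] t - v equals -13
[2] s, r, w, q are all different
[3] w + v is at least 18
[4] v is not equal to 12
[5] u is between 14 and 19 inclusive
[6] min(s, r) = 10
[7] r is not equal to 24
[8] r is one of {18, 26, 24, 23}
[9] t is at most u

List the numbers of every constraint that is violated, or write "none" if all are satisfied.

[1] t - v = 1 - 14 = -13 — holds.
[2] values 10, 23, 4, 14 are pairwise distinct — holds.
[3] w + v = 4 + 14 = 18; 18 ≥ 18 — holds.
[4] v = 14, and 14 ≠ 12 — holds.
[5] u = 18 lies in [14, 19] — holds.
[6] min(10, 23) = 10 — holds.
[7] r = 23, and 23 ≠ 24 — holds.
[8] r = 23 is in {18, 26, 24, 23} — holds.
[9] t = 1, u = 18; 1 ≤ 18 — holds.

All constraints are satisfied.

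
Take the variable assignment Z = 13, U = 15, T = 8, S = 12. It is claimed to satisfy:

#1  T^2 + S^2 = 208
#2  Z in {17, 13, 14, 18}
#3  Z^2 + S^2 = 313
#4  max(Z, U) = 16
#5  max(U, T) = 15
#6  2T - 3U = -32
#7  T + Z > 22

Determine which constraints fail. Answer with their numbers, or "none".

#1 T^2 + S^2 = 8^2 + 12^2 = 64 + 144 = 208  holds
#2 Z = 13 is in {17, 13, 14, 18}  holds
#3 Z^2 + S^2 = 13^2 + 12^2 = 169 + 144 = 313  holds
#4 max(13, 15) = 15, not 16  fails
#5 max(15, 8) = 15  holds
#6 2T - 3U = 2(8) - 3(15) = -29, not -32  fails
#7 T + Z = 8 + 13 = 21; 21 ≤ 22, bound 22 not met  fails

The assignment fails constraints 4, 6, 7.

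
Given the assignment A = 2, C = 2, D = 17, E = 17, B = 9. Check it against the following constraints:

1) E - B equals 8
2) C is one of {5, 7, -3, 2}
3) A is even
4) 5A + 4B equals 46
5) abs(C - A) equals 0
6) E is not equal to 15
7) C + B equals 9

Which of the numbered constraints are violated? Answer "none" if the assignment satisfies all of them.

Constraint 7 does not hold.

1) E - B = 17 - 9 = 8  OK
2) C = 2 is in {5, 7, -3, 2}  OK
3) A = 2 is even  OK
4) 5A + 4B = 5(2) + 4(9) = 46  OK
5) abs(2 - 2) = 0  OK
6) E = 17, and 17 ≠ 15  OK
7) C + B = 2 + 9 = 11, not 9  FAIL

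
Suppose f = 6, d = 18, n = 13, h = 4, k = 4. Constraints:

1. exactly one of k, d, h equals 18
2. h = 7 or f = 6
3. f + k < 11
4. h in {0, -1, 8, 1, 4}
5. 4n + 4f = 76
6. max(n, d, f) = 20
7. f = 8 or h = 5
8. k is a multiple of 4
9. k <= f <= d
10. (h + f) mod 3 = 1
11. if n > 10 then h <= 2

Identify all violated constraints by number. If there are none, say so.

1. k=4, d=18, h=4; 1 of them equals 18 — holds.
2. h = 4 ≠ 7, but f = 6 = 6 (second disjunct) — holds.
3. f + k = 6 + 4 = 10; 10 < 11 — holds.
4. h = 4 is in {0, -1, 8, 1, 4} — holds.
5. 4n + 4f = 4(13) + 4(6) = 76 — holds.
6. max(13, 18, 6) = 18, not 20 — fails.
7. f = 6 ≠ 8 and h = 4 ≠ 5; both disjuncts false — fails.
8. 4 / 4 = 1, so 4 divides 4 — holds.
9. values 4 <= 6 <= 18 — holds.
10. h + f = 10; 10 mod 3 = 1 — holds.
11. n = 13 > 10, so we need h ≤ 2; but h = 4 > 2 — fails.

No — constraints 6, 7, 11 are not satisfied.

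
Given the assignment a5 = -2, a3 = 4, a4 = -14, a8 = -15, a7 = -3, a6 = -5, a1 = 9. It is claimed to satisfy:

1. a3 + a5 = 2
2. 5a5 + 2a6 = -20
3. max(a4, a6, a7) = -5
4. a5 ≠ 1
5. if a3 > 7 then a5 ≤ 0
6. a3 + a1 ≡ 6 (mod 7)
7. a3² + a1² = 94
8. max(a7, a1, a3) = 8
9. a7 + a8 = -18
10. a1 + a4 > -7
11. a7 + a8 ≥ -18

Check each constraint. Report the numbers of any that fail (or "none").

The assignment fails constraints 3, 7, and 8.

1. a3 + a5 = 4 + (-2) = 2 — holds.
2. 5a5 + 2a6 = 5(-2) + 2(-5) = -20 — holds.
3. max(-14, -5, -3) = -3, not -5 — does not hold.
4. a5 = -2, and -2 ≠ 1 — holds.
5. a3 = 4, not > 7; antecedent false, conditional vacuously true — holds.
6. a3 + a1 = 13; 13 mod 7 = 6 — holds.
7. a3² + a1² = 4² + 9² = 16 + 81 = 97, not 94 — does not hold.
8. max(-3, 9, 4) = 9, not 8 — does not hold.
9. a7 + a8 = -3 + (-15) = -18 — holds.
10. a1 + a4 = 9 + (-14) = -5; -5 > -7 — holds.
11. a7 + a8 = -3 + (-15) = -18; -18 ≥ -18 — holds.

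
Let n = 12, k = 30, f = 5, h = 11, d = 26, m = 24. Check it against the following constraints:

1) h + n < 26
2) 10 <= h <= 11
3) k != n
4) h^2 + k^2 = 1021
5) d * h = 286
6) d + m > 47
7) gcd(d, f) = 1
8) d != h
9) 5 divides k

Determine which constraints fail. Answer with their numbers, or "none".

The assignment satisfies every constraint.

1) h + n = 11 + 12 = 23; 23 < 26  OK
2) h = 11 lies in [10, 11]  OK
3) k = 30, n = 12; distinct  OK
4) h^2 + k^2 = 11^2 + 30^2 = 121 + 900 = 1021  OK
5) d * h = 26 * 11 = 286  OK
6) d + m = 26 + 24 = 50; 50 > 47  OK
7) gcd(26, 5) = 1  OK
8) d = 26, h = 11; distinct  OK
9) 30 / 5 = 6, so 5 divides 30  OK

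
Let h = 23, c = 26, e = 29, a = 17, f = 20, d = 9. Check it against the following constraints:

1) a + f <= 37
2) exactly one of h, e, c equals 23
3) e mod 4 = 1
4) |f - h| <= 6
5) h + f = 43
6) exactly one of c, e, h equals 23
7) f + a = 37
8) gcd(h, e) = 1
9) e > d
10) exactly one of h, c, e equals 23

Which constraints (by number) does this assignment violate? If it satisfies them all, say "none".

None — every constraint holds.

1) a + f = 17 + 20 = 37; 37 ≤ 37 — satisfied.
2) h=23, e=29, c=26; 1 of them equals 23 — satisfied.
3) 29 mod 4 = 1 — satisfied.
4) |20 - 23| = 3; 3 ≤ 6 — satisfied.
5) h + f = 23 + 20 = 43 — satisfied.
6) c=26, e=29, h=23; 1 of them equals 23 — satisfied.
7) f + a = 20 + 17 = 37 — satisfied.
8) gcd(23, 29) = 1 — satisfied.
9) e = 29, d = 9; 29 > 9 — satisfied.
10) h=23, c=26, e=29; 1 of them equals 23 — satisfied.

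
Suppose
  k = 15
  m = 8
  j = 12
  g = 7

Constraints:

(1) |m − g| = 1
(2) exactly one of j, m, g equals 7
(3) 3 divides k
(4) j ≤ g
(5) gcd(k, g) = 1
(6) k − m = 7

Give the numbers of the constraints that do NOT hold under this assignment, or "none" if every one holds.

(1) |8 − 7| = 1  yes
(2) j=12, m=8, g=7; 1 of them equals 7  yes
(3) 15 / 3 = 5, so 3 divides 15  yes
(4) j = 12, g = 7; 12 > 7 (want ≤)  no
(5) gcd(15, 7) = 1  yes
(6) k − m = 15 − 8 = 7  yes

Constraint 4 does not hold.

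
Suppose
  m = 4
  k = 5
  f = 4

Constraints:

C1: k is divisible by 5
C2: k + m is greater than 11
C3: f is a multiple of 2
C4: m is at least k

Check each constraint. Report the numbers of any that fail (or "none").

C1: 5 / 5 = 1, so 5 divides 5 — OK.
C2: k + m = 5 + 4 = 9; 9 ≤ 11, bound 11 not met — violated.
C3: 4 / 2 = 2, so 2 divides 4 — OK.
C4: m = 4, k = 5; 4 < 5 (want ≥) — violated.

The assignment fails constraints 2, 4.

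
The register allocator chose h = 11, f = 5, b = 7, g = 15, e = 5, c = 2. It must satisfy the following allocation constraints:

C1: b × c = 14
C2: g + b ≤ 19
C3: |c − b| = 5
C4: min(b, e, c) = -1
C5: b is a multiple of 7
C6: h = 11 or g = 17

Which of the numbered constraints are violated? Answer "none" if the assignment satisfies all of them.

Constraints 2, 4 do not hold.

C1: b × c = 7 × 2 = 14 — holds.
C2: g + b = 15 + 7 = 22; 22 > 19, bound 19 not met — does not hold.
C3: |2 − 7| = 5 — holds.
C4: min(7, 5, 2) = 2, not -1 — does not hold.
C5: 7 / 7 = 1, so 7 divides 7 — holds.
C6: h = 11 = 11 (first disjunct) — holds.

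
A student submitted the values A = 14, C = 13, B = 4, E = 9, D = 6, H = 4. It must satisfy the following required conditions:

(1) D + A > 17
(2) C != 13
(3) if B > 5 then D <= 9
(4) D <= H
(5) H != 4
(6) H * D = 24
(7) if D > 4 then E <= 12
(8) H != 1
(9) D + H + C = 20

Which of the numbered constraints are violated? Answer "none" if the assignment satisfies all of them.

(1) D + A = 6 + 14 = 20; 20 > 17  ✔
(2) C = 13, but 13 is required to differ  ✘
(3) B = 4, not > 5; antecedent false, conditional vacuously true  ✔
(4) D = 6, H = 4; 6 > 4 (want ≤)  ✘
(5) H = 4, but 4 is required to differ  ✘
(6) H * D = 4 * 6 = 24  ✔
(7) D = 6 > 4, so we need E ≤ 12; E = 9 ≤ 12  ✔
(8) H = 4, and 4 ≠ 1  ✔
(9) D + H + C = 6 + 4 + 13 = 23, not 20  ✘

Constraints 2, 4, 5, 9 do not hold.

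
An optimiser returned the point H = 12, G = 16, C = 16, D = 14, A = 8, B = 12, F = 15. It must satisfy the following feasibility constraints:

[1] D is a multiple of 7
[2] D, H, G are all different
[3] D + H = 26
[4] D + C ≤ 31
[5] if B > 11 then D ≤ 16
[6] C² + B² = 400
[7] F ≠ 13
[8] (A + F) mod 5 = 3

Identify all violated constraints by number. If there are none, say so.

The assignment satisfies every constraint.

[1] 14 / 7 = 2, so 7 divides 14 — OK.
[2] values 14, 12, 16 are pairwise distinct — OK.
[3] D + H = 14 + 12 = 26 — OK.
[4] D + C = 14 + 16 = 30; 30 ≤ 31 — OK.
[5] B = 12 > 11, so we need D ≤ 16; D = 14 ≤ 16 — OK.
[6] C² + B² = 16² + 12² = 256 + 144 = 400 — OK.
[7] F = 15, and 15 ≠ 13 — OK.
[8] A + F = 23; 23 mod 5 = 3 — OK.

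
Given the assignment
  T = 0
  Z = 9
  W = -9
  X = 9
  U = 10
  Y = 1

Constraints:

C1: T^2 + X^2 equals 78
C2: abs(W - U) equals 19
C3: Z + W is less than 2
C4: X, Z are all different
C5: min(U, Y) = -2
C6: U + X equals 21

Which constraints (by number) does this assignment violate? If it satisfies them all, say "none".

Constraints 1, 4, 5, and 6 do not hold.

C1: T^2 + X^2 = 0^2 + 9^2 = 0 + 81 = 81, not 78 — does not hold.
C2: abs(-9 - 10) = 19 — holds.
C3: Z + W = 9 + (-9) = 0; 0 < 2 — holds.
C4: X = Z = 9, not all different — does not hold.
C5: min(10, 1) = 1, not -2 — does not hold.
C6: U + X = 10 + 9 = 19, not 21 — does not hold.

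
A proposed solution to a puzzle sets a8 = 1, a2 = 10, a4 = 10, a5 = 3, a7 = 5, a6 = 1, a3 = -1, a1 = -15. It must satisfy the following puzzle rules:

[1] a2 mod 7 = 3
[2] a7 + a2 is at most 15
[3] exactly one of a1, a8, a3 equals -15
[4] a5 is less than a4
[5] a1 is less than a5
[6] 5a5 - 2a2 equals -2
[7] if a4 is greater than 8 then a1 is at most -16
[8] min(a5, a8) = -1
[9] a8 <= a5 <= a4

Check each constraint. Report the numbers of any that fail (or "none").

Violated: 6, 7, and 8.

[1] 10 mod 7 = 3  true
[2] a7 + a2 = 5 + 10 = 15; 15 ≤ 15  true
[3] a1=-15, a8=1, a3=-1; 1 of them equals -15  true
[4] a5 = 3, a4 = 10; 3 < 10  true
[5] a1 = -15, a5 = 3; -15 < 3  true
[6] 5a5 - 2a2 = 5(3) - 2(10) = -5, not -2  false
[7] a4 = 10 > 8, so we need a1 ≤ -16; but a1 = -15 > -16  false
[8] min(3, 1) = 1, not -1  false
[9] values 1 <= 3 <= 10  true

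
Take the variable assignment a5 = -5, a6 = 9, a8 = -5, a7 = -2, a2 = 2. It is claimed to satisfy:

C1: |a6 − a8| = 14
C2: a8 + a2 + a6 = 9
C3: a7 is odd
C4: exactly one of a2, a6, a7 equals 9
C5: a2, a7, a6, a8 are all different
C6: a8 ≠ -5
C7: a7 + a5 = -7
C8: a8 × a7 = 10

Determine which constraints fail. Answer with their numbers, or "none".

C1: |9 − (-5)| = 14  yes
C2: a8 + a2 + a6 = -5 + 2 + 9 = 6, not 9  no
C3: a7 = -2 is even  no
C4: a2=2, a6=9, a7=-2; 1 of them equals 9  yes
C5: values 2, -2, 9, -5 are pairwise distinct  yes
C6: a8 = -5, but -5 is required to differ  no
C7: a7 + a5 = -2 + (-5) = -7  yes
C8: a8 × a7 = -5 × (-2) = 10  yes

The assignment fails constraints 2, 3, and 6.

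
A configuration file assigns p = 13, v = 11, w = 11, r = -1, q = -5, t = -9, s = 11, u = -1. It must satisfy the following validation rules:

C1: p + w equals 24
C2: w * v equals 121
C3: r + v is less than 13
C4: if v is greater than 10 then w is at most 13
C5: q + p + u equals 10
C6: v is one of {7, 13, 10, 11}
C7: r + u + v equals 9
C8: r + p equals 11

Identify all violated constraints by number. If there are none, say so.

Violated: 5 and 8.

C1: p + w = 13 + 11 = 24 — satisfied.
C2: w * v = 11 * 11 = 121 — satisfied.
C3: r + v = -1 + 11 = 10; 10 < 13 — satisfied.
C4: v = 11 > 10, so we need w ≤ 13; w = 11 ≤ 13 — satisfied.
C5: q + p + u = -5 + 13 + (-1) = 7, not 10 — violated.
C6: v = 11 is in {7, 13, 10, 11} — satisfied.
C7: r + u + v = -1 + (-1) + 11 = 9 — satisfied.
C8: r + p = -1 + 13 = 12, not 11 — violated.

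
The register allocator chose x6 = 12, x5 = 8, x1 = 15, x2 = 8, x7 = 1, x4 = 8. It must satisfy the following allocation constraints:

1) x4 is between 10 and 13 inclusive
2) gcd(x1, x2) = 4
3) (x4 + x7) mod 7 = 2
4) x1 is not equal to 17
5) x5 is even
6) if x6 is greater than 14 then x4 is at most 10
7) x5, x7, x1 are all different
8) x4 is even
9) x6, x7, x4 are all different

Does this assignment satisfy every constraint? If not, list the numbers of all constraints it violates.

1) x4 = 8 is outside [10, 13] — violated.
2) gcd(15, 8) = 1, not 4 — violated.
3) x4 + x7 = 9; 9 mod 7 = 2 — OK.
4) x1 = 15, and 15 ≠ 17 — OK.
5) x5 = 8 is even — OK.
6) x6 = 12, not > 14; antecedent false, conditional vacuously true — OK.
7) values 8, 1, 15 are pairwise distinct — OK.
8) x4 = 8 is even — OK.
9) values 12, 1, 8 are pairwise distinct — OK.

Constraints 1 and 2 are violated.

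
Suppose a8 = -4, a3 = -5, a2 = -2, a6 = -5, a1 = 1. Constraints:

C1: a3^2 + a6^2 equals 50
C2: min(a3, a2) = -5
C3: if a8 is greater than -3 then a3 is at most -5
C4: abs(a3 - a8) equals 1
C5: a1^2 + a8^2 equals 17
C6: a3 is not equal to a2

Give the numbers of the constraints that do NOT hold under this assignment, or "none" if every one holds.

None — every constraint holds.

C1: a3^2 + a6^2 = (-5)^2 + (-5)^2 = 25 + 25 = 50  OK
C2: min(-5, -2) = -5  OK
C3: a8 = -4, not > -3; antecedent false, conditional vacuously true  OK
C4: abs(-5 - (-4)) = 1  OK
C5: a1^2 + a8^2 = 1^2 + (-4)^2 = 1 + 16 = 17  OK
C6: a3 = -5, a2 = -2; distinct  OK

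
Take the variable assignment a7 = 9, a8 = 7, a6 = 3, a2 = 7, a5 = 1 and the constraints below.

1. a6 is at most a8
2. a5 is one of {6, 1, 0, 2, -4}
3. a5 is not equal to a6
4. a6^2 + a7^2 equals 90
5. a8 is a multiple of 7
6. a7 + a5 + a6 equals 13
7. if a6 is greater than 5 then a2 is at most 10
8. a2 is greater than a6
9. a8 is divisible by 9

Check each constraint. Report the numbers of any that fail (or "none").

Violated: 9.

1. a6 = 3, a8 = 7; 3 ≤ 7 — OK.
2. a5 = 1 is in {6, 1, 0, 2, -4} — OK.
3. a5 = 1, a6 = 3; distinct — OK.
4. a6^2 + a7^2 = 3^2 + 9^2 = 9 + 81 = 90 — OK.
5. 7 / 7 = 1, so 7 divides 7 — OK.
6. a7 + a5 + a6 = 9 + 1 + 3 = 13 — OK.
7. a6 = 3, not > 5; antecedent false, conditional vacuously true — OK.
8. a2 = 7, a6 = 3; 7 > 3 — OK.
9. 7 = 9*0 + 7, so 9 does not divide 7 — violated.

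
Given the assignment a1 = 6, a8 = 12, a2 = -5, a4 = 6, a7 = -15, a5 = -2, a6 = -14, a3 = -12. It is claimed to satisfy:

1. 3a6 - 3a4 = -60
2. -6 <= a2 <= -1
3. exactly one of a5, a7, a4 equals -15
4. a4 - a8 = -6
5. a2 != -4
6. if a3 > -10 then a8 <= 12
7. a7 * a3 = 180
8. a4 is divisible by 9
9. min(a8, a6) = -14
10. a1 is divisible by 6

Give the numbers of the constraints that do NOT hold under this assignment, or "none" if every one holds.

Violated: 8.

1. 3a6 - 3a4 = 3(-14) - 3(6) = -60 — holds.
2. a2 = -5 lies in [-6, -1] — holds.
3. a5=-2, a7=-15, a4=6; 1 of them equals -15 — holds.
4. a4 - a8 = 6 - 12 = -6 — holds.
5. a2 = -5, and -5 ≠ -4 — holds.
6. a3 = -12, not > -10; antecedent false, conditional vacuously true — holds.
7. a7 * a3 = -15 * (-12) = 180 — holds.
8. 6 = 9*0 + 6, so 9 does not divide 6 — does not hold.
9. min(12, -14) = -14 — holds.
10. 6 / 6 = 1, so 6 divides 6 — holds.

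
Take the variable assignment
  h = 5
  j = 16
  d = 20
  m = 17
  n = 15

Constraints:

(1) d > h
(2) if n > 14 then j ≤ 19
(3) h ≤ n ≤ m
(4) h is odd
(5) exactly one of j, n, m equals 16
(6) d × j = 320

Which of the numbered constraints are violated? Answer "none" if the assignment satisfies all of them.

No violations.

(1) d = 20, h = 5; 20 > 5  ✓
(2) n = 15 > 14, so we need j ≤ 19; j = 16 ≤ 19  ✓
(3) values 5 ≤ 15 ≤ 17  ✓
(4) h = 5 is odd  ✓
(5) j=16, n=15, m=17; 1 of them equals 16  ✓
(6) d × j = 20 × 16 = 320  ✓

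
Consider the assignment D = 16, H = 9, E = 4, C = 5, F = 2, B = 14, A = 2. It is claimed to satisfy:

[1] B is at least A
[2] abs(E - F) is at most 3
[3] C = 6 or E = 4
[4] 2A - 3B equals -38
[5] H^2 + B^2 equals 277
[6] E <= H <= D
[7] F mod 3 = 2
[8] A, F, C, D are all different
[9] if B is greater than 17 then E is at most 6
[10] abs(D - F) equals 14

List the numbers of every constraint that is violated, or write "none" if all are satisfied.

[1] B = 14, A = 2; 14 ≥ 2 — OK.
[2] abs(4 - 2) = 2; 2 ≤ 3 — OK.
[3] C = 5 ≠ 6, but E = 4 = 4 (second disjunct) — OK.
[4] 2A - 3B = 2(2) - 3(14) = -38 — OK.
[5] H^2 + B^2 = 9^2 + 14^2 = 81 + 196 = 277 — OK.
[6] values 4 <= 9 <= 16 — OK.
[7] 2 mod 3 = 2 — OK.
[8] A = F = 2, not all different — violated.
[9] B = 14, not > 17; antecedent false, conditional vacuously true — OK.
[10] abs(16 - 2) = 14 — OK.

Violated: 8.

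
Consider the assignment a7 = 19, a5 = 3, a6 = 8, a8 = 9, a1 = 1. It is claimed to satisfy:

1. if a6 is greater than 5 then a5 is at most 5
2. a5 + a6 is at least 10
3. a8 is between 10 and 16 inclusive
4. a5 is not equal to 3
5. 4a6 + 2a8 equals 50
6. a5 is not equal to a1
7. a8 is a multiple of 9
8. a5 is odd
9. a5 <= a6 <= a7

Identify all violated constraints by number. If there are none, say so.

No — constraints 3, 4 are not satisfied.

1. a6 = 8 > 5, so we need a5 ≤ 5; a5 = 3 ≤ 5 — holds.
2. a5 + a6 = 3 + 8 = 11; 11 ≥ 10 — holds.
3. a8 = 9 is outside [10, 16] — does not hold.
4. a5 = 3, but 3 is required to differ — does not hold.
5. 4a6 + 2a8 = 4(8) + 2(9) = 50 — holds.
6. a5 = 3, a1 = 1; distinct — holds.
7. 9 / 9 = 1, so 9 divides 9 — holds.
8. a5 = 3 is odd — holds.
9. values 3 <= 8 <= 19 — holds.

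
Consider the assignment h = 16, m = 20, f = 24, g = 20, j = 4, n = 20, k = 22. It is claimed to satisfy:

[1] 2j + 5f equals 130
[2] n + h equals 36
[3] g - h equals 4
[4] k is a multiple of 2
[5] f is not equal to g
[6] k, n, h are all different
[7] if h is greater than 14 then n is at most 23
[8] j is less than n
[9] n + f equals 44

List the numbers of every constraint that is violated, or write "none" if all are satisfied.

Constraint 1 is violated.

[1] 2j + 5f = 2(4) + 5(24) = 128, not 130  ✘
[2] n + h = 20 + 16 = 36  ✔
[3] g - h = 20 - 16 = 4  ✔
[4] 22 / 2 = 11, so 2 divides 22  ✔
[5] f = 24, g = 20; distinct  ✔
[6] values 22, 20, 16 are pairwise distinct  ✔
[7] h = 16 > 14, so we need n ≤ 23; n = 20 ≤ 23  ✔
[8] j = 4, n = 20; 4 < 20  ✔
[9] n + f = 20 + 24 = 44  ✔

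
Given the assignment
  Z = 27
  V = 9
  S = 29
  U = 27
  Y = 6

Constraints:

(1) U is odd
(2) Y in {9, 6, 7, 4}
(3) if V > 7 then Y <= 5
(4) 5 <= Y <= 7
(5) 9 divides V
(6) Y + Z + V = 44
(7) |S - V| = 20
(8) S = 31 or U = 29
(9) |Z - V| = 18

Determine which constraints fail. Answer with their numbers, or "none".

(1) U = 27 is odd — holds.
(2) Y = 6 is in {9, 6, 7, 4} — holds.
(3) V = 9 > 7, so we need Y ≤ 5; but Y = 6 > 5 — does not hold.
(4) Y = 6 lies in [5, 7] — holds.
(5) 9 / 9 = 1, so 9 divides 9 — holds.
(6) Y + Z + V = 6 + 27 + 9 = 42, not 44 — does not hold.
(7) |29 - 9| = 20 — holds.
(8) S = 29 ≠ 31 and U = 27 ≠ 29; both disjuncts false — does not hold.
(9) |27 - 9| = 18 — holds.

The assignment fails constraints 3, 6, and 8.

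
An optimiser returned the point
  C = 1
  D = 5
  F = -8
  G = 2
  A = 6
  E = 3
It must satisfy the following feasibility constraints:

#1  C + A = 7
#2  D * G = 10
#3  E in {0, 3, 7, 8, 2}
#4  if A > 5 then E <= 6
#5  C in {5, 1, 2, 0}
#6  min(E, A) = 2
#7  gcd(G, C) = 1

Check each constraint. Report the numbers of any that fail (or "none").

No — constraint 6 is not satisfied.

#1 C + A = 1 + 6 = 7 — satisfied.
#2 D * G = 5 * 2 = 10 — satisfied.
#3 E = 3 is in {0, 3, 7, 8, 2} — satisfied.
#4 A = 6 > 5, so we need E ≤ 6; E = 3 ≤ 6 — satisfied.
#5 C = 1 is in {5, 1, 2, 0} — satisfied.
#6 min(3, 6) = 3, not 2 — violated.
#7 gcd(2, 1) = 1 — satisfied.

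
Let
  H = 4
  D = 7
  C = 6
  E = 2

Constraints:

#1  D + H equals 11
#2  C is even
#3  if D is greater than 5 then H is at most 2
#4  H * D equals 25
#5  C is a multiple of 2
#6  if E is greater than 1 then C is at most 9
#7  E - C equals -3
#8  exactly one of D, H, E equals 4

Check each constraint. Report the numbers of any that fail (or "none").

No — constraints 3, 4, 7 are not satisfied.

#1 D + H = 7 + 4 = 11 — holds.
#2 C = 6 is even — holds.
#3 D = 7 > 5, so we need H ≤ 2; but H = 4 > 2 — fails.
#4 H * D = 4 * 7 = 28, not 25 — fails.
#5 6 / 2 = 3, so 2 divides 6 — holds.
#6 E = 2 > 1, so we need C ≤ 9; C = 6 ≤ 9 — holds.
#7 E - C = 2 - 6 = -4, not -3 — fails.
#8 D=7, H=4, E=2; 1 of them equals 4 — holds.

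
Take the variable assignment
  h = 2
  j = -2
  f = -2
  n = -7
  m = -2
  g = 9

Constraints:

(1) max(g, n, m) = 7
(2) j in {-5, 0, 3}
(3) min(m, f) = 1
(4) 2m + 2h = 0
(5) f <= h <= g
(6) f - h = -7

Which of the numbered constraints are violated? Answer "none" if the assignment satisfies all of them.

Constraints 1, 2, 3, 6 do not hold.

(1) max(9, -7, -2) = 9, not 7  FAIL
(2) j = -2 is not in {-5, 0, 3}  FAIL
(3) min(-2, -2) = -2, not 1  FAIL
(4) 2m + 2h = 2(-2) + 2(2) = 0  OK
(5) values -2 <= 2 <= 9  OK
(6) f - h = -2 - 2 = -4, not -7  FAIL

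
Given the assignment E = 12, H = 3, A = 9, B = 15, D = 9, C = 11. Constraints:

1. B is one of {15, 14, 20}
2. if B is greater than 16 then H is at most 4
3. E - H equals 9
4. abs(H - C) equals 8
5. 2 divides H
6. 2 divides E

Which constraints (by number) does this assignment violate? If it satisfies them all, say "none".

1. B = 15 is in {15, 14, 20}  OK
2. B = 15, not > 16; antecedent false, conditional vacuously true  OK
3. E - H = 12 - 3 = 9  OK
4. abs(3 - 11) = 8  OK
5. 3 = 2*1 + 1, so 2 does not divide 3  FAIL
6. 12 / 2 = 6, so 2 divides 12  OK

Constraint 5 does not hold.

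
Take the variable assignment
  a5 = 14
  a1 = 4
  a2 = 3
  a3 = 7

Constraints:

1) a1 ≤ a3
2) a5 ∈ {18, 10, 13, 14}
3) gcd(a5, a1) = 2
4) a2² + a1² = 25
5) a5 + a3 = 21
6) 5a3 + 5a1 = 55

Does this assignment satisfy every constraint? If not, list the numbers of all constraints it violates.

1) a1 = 4, a3 = 7; 4 ≤ 7 — OK.
2) a5 = 14 is in {18, 10, 13, 14} — OK.
3) gcd(14, 4) = 2 — OK.
4) a2² + a1² = 3² + 4² = 9 + 16 = 25 — OK.
5) a5 + a3 = 14 + 7 = 21 — OK.
6) 5a3 + 5a1 = 5(7) + 5(4) = 55 — OK.

No violations.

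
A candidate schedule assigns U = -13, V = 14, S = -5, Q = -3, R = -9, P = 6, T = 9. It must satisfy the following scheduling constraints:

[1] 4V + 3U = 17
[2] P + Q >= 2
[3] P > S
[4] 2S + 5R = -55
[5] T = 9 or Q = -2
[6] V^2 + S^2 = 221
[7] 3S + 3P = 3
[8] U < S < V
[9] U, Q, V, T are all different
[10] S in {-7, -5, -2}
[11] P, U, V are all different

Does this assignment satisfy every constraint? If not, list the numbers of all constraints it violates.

[1] 4V + 3U = 4(14) + 3(-13) = 17  yes
[2] P + Q = 6 + (-3) = 3; 3 ≥ 2  yes
[3] P = 6, S = -5; 6 > -5  yes
[4] 2S + 5R = 2(-5) + 5(-9) = -55  yes
[5] T = 9 = 9 (first disjunct)  yes
[6] V^2 + S^2 = 14^2 + (-5)^2 = 196 + 25 = 221  yes
[7] 3S + 3P = 3(-5) + 3(6) = 3  yes
[8] values -13 < -5 < 14  yes
[9] values -13, -3, 14, 9 are pairwise distinct  yes
[10] S = -5 is in {-7, -5, -2}  yes
[11] values 6, -13, 14 are pairwise distinct  yes

None — every constraint holds.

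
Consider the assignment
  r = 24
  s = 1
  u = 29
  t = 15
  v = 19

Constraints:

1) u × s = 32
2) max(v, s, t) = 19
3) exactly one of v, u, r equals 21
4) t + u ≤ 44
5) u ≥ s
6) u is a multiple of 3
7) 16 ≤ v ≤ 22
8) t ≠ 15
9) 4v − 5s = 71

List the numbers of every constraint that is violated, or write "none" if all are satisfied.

Constraints 1, 3, 6, and 8 are violated.

1) u × s = 29 × 1 = 29, not 32  fails
2) max(19, 1, 15) = 19  holds
3) v=19, u=29, r=24; 0 of them equal 21, not exactly one  fails
4) t + u = 15 + 29 = 44; 44 ≤ 44  holds
5) u = 29, s = 1; 29 ≥ 1  holds
6) 29 = 3×9 + 2, so 3 does not divide 29  fails
7) v = 19 lies in [16, 22]  holds
8) t = 15, but 15 is required to differ  fails
9) 4v − 5s = 4(19) − 5(1) = 71  holds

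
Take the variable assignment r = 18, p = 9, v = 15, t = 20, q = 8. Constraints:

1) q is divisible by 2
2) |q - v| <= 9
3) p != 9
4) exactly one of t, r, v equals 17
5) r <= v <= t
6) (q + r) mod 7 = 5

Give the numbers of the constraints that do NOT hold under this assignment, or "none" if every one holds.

1) 8 / 2 = 4, so 2 divides 8 — satisfied.
2) |8 - 15| = 7; 7 ≤ 9 — satisfied.
3) p = 9, but 9 is required to differ — violated.
4) t=20, r=18, v=15; 0 of them equal 17, not exactly one — violated.
5) values 18, 15, 20; r = 18 is not <= v = 15 — violated.
6) q + r = 26; 26 mod 7 = 5 — satisfied.

No — constraints 3, 4, and 5 are not satisfied.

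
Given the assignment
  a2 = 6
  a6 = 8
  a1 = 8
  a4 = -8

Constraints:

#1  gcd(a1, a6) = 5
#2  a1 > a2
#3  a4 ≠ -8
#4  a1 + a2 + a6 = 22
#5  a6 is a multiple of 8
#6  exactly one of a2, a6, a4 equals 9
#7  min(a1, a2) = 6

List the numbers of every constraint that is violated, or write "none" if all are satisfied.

Constraints 1, 3, 6 are violated.

#1 gcd(8, 8) = 8, not 5 — does not hold.
#2 a1 = 8, a2 = 6; 8 > 6 — holds.
#3 a4 = -8, but -8 is required to differ — does not hold.
#4 a1 + a2 + a6 = 8 + 6 + 8 = 22 — holds.
#5 8 / 8 = 1, so 8 divides 8 — holds.
#6 a2=6, a6=8, a4=-8; 0 of them equal 9, not exactly one — does not hold.
#7 min(8, 6) = 6 — holds.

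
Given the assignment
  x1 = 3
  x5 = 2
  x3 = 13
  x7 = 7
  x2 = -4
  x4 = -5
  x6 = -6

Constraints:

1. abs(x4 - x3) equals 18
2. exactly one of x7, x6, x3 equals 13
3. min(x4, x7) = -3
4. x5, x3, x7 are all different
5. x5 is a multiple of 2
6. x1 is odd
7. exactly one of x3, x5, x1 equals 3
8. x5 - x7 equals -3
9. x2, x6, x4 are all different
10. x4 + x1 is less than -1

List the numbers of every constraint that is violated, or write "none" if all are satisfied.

Constraints 3 and 8 are violated.

1. abs(-5 - 13) = 18 — OK.
2. x7=7, x6=-6, x3=13; 1 of them equals 13 — OK.
3. min(-5, 7) = -5, not -3 — violated.
4. values 2, 13, 7 are pairwise distinct — OK.
5. 2 / 2 = 1, so 2 divides 2 — OK.
6. x1 = 3 is odd — OK.
7. x3=13, x5=2, x1=3; 1 of them equals 3 — OK.
8. x5 - x7 = 2 - 7 = -5, not -3 — violated.
9. values -4, -6, -5 are pairwise distinct — OK.
10. x4 + x1 = -5 + 3 = -2; -2 < -1 — OK.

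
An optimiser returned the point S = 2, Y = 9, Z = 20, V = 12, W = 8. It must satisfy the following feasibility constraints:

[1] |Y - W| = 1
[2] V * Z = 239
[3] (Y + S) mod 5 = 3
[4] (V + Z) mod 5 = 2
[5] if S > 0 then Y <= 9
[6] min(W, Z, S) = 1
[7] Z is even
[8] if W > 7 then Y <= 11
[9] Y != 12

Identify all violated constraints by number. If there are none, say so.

[1] |9 - 8| = 1  OK
[2] V * Z = 12 * 20 = 240, not 239  FAIL
[3] Y + S = 11; 11 mod 5 = 1, not 3  FAIL
[4] V + Z = 32; 32 mod 5 = 2  OK
[5] S = 2 > 0, so we need Y ≤ 9; Y = 9 ≤ 9  OK
[6] min(8, 20, 2) = 2, not 1  FAIL
[7] Z = 20 is even  OK
[8] W = 8 > 7, so we need Y ≤ 11; Y = 9 ≤ 11  OK
[9] Y = 9, and 9 ≠ 12  OK

No — constraints 2, 3, and 6 are not satisfied.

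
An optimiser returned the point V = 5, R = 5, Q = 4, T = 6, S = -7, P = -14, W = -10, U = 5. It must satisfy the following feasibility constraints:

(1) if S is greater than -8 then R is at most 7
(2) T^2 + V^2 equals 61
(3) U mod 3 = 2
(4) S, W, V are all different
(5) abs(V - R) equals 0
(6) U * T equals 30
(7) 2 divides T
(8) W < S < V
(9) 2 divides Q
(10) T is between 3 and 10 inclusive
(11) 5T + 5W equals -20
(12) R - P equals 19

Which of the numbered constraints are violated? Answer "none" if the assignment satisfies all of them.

(1) S = -7 > -8, so we need R ≤ 7; R = 5 ≤ 7 — OK.
(2) T^2 + V^2 = 6^2 + 5^2 = 36 + 25 = 61 — OK.
(3) 5 mod 3 = 2 — OK.
(4) values -7, -10, 5 are pairwise distinct — OK.
(5) abs(5 - 5) = 0 — OK.
(6) U * T = 5 * 6 = 30 — OK.
(7) 6 / 2 = 3, so 2 divides 6 — OK.
(8) values -10 < -7 < 5 — OK.
(9) 4 / 2 = 2, so 2 divides 4 — OK.
(10) T = 6 lies in [3, 10] — OK.
(11) 5T + 5W = 5(6) + 5(-10) = -20 — OK.
(12) R - P = 5 - (-14) = 19 — OK.

The assignment satisfies every constraint.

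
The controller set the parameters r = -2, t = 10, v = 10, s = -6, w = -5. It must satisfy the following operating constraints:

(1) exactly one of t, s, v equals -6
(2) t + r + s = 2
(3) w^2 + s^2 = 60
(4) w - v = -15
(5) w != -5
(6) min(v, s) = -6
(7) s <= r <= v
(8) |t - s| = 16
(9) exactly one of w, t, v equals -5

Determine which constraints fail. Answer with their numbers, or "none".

(1) t=10, s=-6, v=10; 1 of them equals -6  true
(2) t + r + s = 10 + (-2) + (-6) = 2  true
(3) w^2 + s^2 = (-5)^2 + (-6)^2 = 25 + 36 = 61, not 60  false
(4) w - v = -5 - 10 = -15  true
(5) w = -5, but -5 is required to differ  false
(6) min(10, -6) = -6  true
(7) values -6 <= -2 <= 10  true
(8) |10 - (-6)| = 16  true
(9) w=-5, t=10, v=10; 1 of them equals -5  true

Constraints 3 and 5 do not hold.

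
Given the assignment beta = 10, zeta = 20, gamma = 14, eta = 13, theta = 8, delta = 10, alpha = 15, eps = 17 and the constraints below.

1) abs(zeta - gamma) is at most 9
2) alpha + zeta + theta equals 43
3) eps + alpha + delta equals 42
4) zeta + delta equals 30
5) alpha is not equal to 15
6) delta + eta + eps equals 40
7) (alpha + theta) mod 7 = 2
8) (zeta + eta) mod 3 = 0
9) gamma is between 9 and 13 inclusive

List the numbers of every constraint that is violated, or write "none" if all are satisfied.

Constraints 5 and 9 do not hold.

1) abs(20 - 14) = 6; 6 ≤ 9 — satisfied.
2) alpha + zeta + theta = 15 + 20 + 8 = 43 — satisfied.
3) eps + alpha + delta = 17 + 15 + 10 = 42 — satisfied.
4) zeta + delta = 20 + 10 = 30 — satisfied.
5) alpha = 15, but 15 is required to differ — violated.
6) delta + eta + eps = 10 + 13 + 17 = 40 — satisfied.
7) alpha + theta = 23; 23 mod 7 = 2 — satisfied.
8) zeta + eta = 33; 33 mod 3 = 0 — satisfied.
9) gamma = 14 is outside [9, 13] — violated.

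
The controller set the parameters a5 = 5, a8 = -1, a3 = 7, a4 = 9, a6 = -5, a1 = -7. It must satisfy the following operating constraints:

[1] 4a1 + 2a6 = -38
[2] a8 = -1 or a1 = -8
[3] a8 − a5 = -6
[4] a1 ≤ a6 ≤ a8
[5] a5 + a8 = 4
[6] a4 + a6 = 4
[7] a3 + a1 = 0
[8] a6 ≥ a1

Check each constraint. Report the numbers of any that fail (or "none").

Yes — all constraints hold.

[1] 4a1 + 2a6 = 4(-7) + 2(-5) = -38  ✔
[2] a8 = -1 = -1 (first disjunct)  ✔
[3] a8 − a5 = -1 − 5 = -6  ✔
[4] values -7 ≤ -5 ≤ -1  ✔
[5] a5 + a8 = 5 + (-1) = 4  ✔
[6] a4 + a6 = 9 + (-5) = 4  ✔
[7] a3 + a1 = 7 + (-7) = 0  ✔
[8] a6 = -5, a1 = -7; -5 ≥ -7  ✔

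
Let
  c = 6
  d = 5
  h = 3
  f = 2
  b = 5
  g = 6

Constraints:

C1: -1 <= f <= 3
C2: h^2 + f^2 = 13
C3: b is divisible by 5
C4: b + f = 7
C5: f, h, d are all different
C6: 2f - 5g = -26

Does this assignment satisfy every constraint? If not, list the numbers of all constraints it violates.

C1: f = 2 lies in [-1, 3] — OK.
C2: h^2 + f^2 = 3^2 + 2^2 = 9 + 4 = 13 — OK.
C3: 5 / 5 = 1, so 5 divides 5 — OK.
C4: b + f = 5 + 2 = 7 — OK.
C5: values 2, 3, 5 are pairwise distinct — OK.
C6: 2f - 5g = 2(2) - 5(6) = -26 — OK.

All constraints are satisfied.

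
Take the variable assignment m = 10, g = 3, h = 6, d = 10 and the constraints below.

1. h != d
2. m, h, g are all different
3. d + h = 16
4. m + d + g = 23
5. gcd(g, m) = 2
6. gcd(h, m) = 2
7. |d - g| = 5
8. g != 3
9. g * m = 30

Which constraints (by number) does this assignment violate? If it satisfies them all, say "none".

1. h = 6, d = 10; distinct  holds
2. values 10, 6, 3 are pairwise distinct  holds
3. d + h = 10 + 6 = 16  holds
4. m + d + g = 10 + 10 + 3 = 23  holds
5. gcd(3, 10) = 1, not 2  fails
6. gcd(6, 10) = 2  holds
7. |10 - 3| = 7, not 5  fails
8. g = 3, but 3 is required to differ  fails
9. g * m = 3 * 10 = 30  holds

No — constraints 5, 7, 8 are not satisfied.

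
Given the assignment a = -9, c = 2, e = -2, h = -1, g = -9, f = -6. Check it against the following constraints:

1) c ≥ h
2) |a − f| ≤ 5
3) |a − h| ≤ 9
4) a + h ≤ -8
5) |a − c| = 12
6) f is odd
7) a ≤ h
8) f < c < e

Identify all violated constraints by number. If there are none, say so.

The assignment fails constraints 5, 6, and 8.

1) c = 2, h = -1; 2 ≥ -1 — holds.
2) |-9 − (-6)| = 3; 3 ≤ 5 — holds.
3) |-9 − (-1)| = 8; 8 ≤ 9 — holds.
4) a + h = -9 + (-1) = -10; -10 ≤ -8 — holds.
5) |-9 − 2| = 11, not 12 — fails.
6) f = -6 is even — fails.
7) a = -9, h = -1; -9 ≤ -1 — holds.
8) values -6, 2, -2; c = 2 is not < e = -2 — fails.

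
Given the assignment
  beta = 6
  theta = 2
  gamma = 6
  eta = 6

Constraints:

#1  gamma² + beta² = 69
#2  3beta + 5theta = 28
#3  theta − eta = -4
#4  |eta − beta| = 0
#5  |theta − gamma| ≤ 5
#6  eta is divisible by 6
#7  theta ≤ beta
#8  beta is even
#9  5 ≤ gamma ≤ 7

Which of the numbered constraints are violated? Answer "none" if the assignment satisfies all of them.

The assignment fails constraint 1.

#1 gamma² + beta² = 6² + 6² = 36 + 36 = 72, not 69  ✘
#2 3beta + 5theta = 3(6) + 5(2) = 28  ✔
#3 theta − eta = 2 − 6 = -4  ✔
#4 |6 − 6| = 0  ✔
#5 |2 − 6| = 4; 4 ≤ 5  ✔
#6 6 / 6 = 1, so 6 divides 6  ✔
#7 theta = 2, beta = 6; 2 ≤ 6  ✔
#8 beta = 6 is even  ✔
#9 gamma = 6 lies in [5, 7]  ✔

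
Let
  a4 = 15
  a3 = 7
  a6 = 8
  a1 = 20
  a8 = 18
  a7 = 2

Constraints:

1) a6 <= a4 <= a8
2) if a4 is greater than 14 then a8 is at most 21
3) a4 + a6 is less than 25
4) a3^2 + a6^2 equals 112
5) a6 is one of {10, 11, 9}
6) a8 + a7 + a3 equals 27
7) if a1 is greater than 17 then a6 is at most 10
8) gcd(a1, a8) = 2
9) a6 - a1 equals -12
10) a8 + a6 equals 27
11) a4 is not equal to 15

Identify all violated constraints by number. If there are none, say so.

1) values 8 <= 15 <= 18  yes
2) a4 = 15 > 14, so we need a8 ≤ 21; a8 = 18 ≤ 21  yes
3) a4 + a6 = 15 + 8 = 23; 23 < 25  yes
4) a3^2 + a6^2 = 7^2 + 8^2 = 49 + 64 = 113, not 112  no
5) a6 = 8 is not in {10, 11, 9}  no
6) a8 + a7 + a3 = 18 + 2 + 7 = 27  yes
7) a1 = 20 > 17, so we need a6 ≤ 10; a6 = 8 ≤ 10  yes
8) gcd(20, 18) = 2  yes
9) a6 - a1 = 8 - 20 = -12  yes
10) a8 + a6 = 18 + 8 = 26, not 27  no
11) a4 = 15, but 15 is required to differ  no

The assignment fails constraints 4, 5, 10, and 11.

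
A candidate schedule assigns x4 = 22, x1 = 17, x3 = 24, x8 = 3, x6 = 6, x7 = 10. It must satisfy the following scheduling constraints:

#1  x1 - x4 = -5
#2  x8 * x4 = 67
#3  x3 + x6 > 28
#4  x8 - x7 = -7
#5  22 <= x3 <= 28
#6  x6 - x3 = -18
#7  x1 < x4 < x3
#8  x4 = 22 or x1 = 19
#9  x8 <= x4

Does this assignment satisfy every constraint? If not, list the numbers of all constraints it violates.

Constraint 2 is violated.

#1 x1 - x4 = 17 - 22 = -5  true
#2 x8 * x4 = 3 * 22 = 66, not 67  false
#3 x3 + x6 = 24 + 6 = 30; 30 > 28  true
#4 x8 - x7 = 3 - 10 = -7  true
#5 x3 = 24 lies in [22, 28]  true
#6 x6 - x3 = 6 - 24 = -18  true
#7 values 17 < 22 < 24  true
#8 x4 = 22 = 22 (first disjunct)  true
#9 x8 = 3, x4 = 22; 3 ≤ 22  true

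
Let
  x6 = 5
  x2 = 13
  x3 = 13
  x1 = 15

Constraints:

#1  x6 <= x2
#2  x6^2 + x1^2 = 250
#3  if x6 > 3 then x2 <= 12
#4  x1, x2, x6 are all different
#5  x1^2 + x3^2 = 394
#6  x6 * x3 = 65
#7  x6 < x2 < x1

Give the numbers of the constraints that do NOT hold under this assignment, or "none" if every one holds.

The assignment fails constraint 3.

#1 x6 = 5, x2 = 13; 5 ≤ 13  holds
#2 x6^2 + x1^2 = 5^2 + 15^2 = 25 + 225 = 250  holds
#3 x6 = 5 > 3, so we need x2 ≤ 12; but x2 = 13 > 12  fails
#4 values 15, 13, 5 are pairwise distinct  holds
#5 x1^2 + x3^2 = 15^2 + 13^2 = 225 + 169 = 394  holds
#6 x6 * x3 = 5 * 13 = 65  holds
#7 values 5 < 13 < 15  holds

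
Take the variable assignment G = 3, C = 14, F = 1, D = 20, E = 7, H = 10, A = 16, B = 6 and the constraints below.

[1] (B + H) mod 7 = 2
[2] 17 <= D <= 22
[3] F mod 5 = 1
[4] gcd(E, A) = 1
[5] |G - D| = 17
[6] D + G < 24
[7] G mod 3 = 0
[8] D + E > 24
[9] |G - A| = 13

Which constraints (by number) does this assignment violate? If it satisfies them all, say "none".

[1] B + H = 16; 16 mod 7 = 2  ✓
[2] D = 20 lies in [17, 22]  ✓
[3] 1 mod 5 = 1  ✓
[4] gcd(7, 16) = 1  ✓
[5] |3 - 20| = 17  ✓
[6] D + G = 20 + 3 = 23; 23 < 24  ✓
[7] 3 mod 3 = 0  ✓
[8] D + E = 20 + 7 = 27; 27 > 24  ✓
[9] |3 - 16| = 13  ✓

None — every constraint holds.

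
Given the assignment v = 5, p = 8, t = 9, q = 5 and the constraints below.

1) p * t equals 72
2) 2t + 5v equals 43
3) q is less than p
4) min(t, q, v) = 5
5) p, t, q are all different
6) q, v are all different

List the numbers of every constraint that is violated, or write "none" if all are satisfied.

1) p * t = 8 * 9 = 72  yes
2) 2t + 5v = 2(9) + 5(5) = 43  yes
3) q = 5, p = 8; 5 < 8  yes
4) min(9, 5, 5) = 5  yes
5) values 8, 9, 5 are pairwise distinct  yes
6) q = v = 5, not all different  no

Constraint 6 is violated.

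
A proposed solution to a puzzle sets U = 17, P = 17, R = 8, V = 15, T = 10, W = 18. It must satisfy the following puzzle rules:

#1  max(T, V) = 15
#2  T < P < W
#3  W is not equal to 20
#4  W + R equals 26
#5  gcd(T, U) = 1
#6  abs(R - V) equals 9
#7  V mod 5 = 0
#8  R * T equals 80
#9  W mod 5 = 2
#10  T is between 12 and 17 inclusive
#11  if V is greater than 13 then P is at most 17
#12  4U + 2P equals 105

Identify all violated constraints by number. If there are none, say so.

Constraints 6, 9, 10, and 12 are violated.

#1 max(10, 15) = 15 — OK.
#2 values 10 < 17 < 18 — OK.
#3 W = 18, and 18 ≠ 20 — OK.
#4 W + R = 18 + 8 = 26 — OK.
#5 gcd(10, 17) = 1 — OK.
#6 abs(8 - 15) = 7, not 9 — violated.
#7 15 mod 5 = 0 — OK.
#8 R * T = 8 * 10 = 80 — OK.
#9 18 mod 5 = 3, not 2 — violated.
#10 T = 10 is outside [12, 17] — violated.
#11 V = 15 > 13, so we need P ≤ 17; P = 17 ≤ 17 — OK.
#12 4U + 2P = 4(17) + 2(17) = 102, not 105 — violated.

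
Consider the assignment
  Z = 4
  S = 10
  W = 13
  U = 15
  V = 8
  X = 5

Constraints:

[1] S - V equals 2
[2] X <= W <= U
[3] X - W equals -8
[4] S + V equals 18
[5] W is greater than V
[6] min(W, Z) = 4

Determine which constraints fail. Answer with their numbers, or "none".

[1] S - V = 10 - 8 = 2 — holds.
[2] values 5 <= 13 <= 15 — holds.
[3] X - W = 5 - 13 = -8 — holds.
[4] S + V = 10 + 8 = 18 — holds.
[5] W = 13, V = 8; 13 > 8 — holds.
[6] min(13, 4) = 4 — holds.

No violations.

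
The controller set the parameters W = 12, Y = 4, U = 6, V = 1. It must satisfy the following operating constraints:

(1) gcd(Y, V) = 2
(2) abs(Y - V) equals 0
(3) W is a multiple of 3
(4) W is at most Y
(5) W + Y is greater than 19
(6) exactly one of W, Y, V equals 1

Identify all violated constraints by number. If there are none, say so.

Violated: 1, 2, 4, and 5.

(1) gcd(4, 1) = 1, not 2 — fails.
(2) abs(4 - 1) = 3, not 0 — fails.
(3) 12 / 3 = 4, so 3 divides 12 — holds.
(4) W = 12, Y = 4; 12 > 4 (want ≤) — fails.
(5) W + Y = 12 + 4 = 16; 16 ≤ 19, bound 19 not met — fails.
(6) W=12, Y=4, V=1; 1 of them equals 1 — holds.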